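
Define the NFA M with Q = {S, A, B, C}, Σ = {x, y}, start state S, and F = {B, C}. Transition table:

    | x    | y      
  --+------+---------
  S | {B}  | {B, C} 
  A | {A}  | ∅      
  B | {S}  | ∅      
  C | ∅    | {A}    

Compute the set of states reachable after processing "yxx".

Start in {S}.
Read 'y': S→{B, C}; now {B, C}.
Read 'x': B→{S}, C→∅; now {S}.
Read 'x': S→{B}; now {B}.

{B}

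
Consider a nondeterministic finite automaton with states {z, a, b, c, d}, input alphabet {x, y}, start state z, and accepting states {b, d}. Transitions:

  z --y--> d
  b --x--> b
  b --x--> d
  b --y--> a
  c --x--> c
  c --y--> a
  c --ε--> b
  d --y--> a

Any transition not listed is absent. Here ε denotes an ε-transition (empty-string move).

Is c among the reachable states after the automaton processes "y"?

No

Start in {z}.
Read 'y': {z} → {d}.
State c is not in {d}.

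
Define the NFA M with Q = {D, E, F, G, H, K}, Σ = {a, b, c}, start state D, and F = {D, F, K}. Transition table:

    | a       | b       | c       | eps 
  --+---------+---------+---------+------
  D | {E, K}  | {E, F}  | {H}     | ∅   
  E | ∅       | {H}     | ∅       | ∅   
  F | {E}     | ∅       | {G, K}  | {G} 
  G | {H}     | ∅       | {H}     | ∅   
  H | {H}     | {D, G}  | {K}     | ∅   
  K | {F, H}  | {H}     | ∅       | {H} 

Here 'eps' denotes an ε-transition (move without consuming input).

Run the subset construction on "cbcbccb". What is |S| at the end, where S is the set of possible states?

3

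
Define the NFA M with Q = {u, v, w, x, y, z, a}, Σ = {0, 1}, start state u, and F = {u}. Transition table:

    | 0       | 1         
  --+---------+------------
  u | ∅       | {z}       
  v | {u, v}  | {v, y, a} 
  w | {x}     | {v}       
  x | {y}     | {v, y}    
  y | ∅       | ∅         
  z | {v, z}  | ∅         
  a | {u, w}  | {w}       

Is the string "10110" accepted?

Yes

Start in {u}.
Read '1': {u} → {z}.
Read '0': {z} → {v, z}.
Read '1': {v, z} → {v, y, a}.
Read '1': {v, y, a} → {v, w, y, a}.
Read '0': {v, w, y, a} → {u, v, w, x}.
The final set {u, v, w, x} contains the accepting state u.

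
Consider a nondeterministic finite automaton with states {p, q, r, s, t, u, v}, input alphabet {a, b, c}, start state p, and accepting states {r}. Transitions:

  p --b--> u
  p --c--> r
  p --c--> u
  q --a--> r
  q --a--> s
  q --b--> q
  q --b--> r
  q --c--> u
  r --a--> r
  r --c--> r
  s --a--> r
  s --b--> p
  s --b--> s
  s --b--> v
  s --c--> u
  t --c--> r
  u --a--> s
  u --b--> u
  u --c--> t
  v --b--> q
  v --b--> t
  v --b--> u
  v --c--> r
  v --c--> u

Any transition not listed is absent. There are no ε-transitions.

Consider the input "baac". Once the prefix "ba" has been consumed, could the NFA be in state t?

No

Start in {p}.
Read 'b': p→{u}; now {u}.
Read 'a': u→{s}; now {s}.
State t is not in {s}.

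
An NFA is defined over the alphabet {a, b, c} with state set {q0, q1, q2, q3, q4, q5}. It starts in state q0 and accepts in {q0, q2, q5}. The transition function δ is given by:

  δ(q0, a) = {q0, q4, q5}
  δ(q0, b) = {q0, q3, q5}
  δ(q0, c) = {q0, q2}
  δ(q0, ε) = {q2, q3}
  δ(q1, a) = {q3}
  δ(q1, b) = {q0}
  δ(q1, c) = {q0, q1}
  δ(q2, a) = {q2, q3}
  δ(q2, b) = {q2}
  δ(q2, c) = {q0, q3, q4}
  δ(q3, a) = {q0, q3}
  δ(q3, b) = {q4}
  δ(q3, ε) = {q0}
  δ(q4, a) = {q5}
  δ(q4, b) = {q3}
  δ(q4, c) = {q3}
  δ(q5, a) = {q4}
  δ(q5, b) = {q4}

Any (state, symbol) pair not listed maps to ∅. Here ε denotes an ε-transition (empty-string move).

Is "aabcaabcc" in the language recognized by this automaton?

Start: ε-closure({q0}) = {q0, q2, q3}.
Read 'a': {q0, q2, q3} → {q0, q2, q3, q4, q5}.
Read 'a': {q0, q2, q3, q4, q5} → {q0, q2, q3, q4, q5}.
Read 'b': {q0, q2, q3, q4, q5} → {q0, q2, q3, q4, q5}.
Read 'c': {q0, q2, q3, q4, q5} → {q0, q2, q3, q4}.
Read 'a': {q0, q2, q3, q4} → {q0, q2, q3, q4, q5}.
Read 'a': {q0, q2, q3, q4, q5} → {q0, q2, q3, q4, q5}.
Read 'b': {q0, q2, q3, q4, q5} → {q0, q2, q3, q4, q5}.
Read 'c': {q0, q2, q3, q4, q5} → {q0, q2, q3, q4}.
Read 'c': {q0, q2, q3, q4} → {q0, q2, q3, q4}.
The final set {q0, q2, q3, q4} contains the accepting states q0, q2.

Yes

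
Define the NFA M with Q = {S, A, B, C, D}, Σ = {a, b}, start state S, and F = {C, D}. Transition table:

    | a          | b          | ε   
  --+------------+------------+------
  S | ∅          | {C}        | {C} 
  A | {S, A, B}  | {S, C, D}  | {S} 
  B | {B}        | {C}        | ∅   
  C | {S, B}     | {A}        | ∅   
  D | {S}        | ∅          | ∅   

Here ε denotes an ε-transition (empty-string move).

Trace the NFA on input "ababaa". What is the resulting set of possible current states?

Start: ε-closure({S}) = {S, C}.
Read 'a': S→∅, C→{S, B}; union {S, B}; ε-closure = {S, B, C}.
Read 'b': S→{C}, B→{C}, C→{A}; union {A, C}; ε-closure = {S, A, C}.
Read 'a': S→∅, A→{S, A, B}, C→{S, B}; union {S, A, B}; ε-closure = {S, A, B, C}.
Read 'b': S→{C}, A→{S, C, D}, B→{C}, C→{A}; now {S, A, C, D}.
Read 'a': S→∅, A→{S, A, B}, C→{S, B}, D→{S}; union {S, A, B}; ε-closure = {S, A, B, C}.
Read 'a': S→∅, A→{S, A, B}, B→{B}, C→{S, B}; union {S, A, B}; ε-closure = {S, A, B, C}.

{S, A, B, C}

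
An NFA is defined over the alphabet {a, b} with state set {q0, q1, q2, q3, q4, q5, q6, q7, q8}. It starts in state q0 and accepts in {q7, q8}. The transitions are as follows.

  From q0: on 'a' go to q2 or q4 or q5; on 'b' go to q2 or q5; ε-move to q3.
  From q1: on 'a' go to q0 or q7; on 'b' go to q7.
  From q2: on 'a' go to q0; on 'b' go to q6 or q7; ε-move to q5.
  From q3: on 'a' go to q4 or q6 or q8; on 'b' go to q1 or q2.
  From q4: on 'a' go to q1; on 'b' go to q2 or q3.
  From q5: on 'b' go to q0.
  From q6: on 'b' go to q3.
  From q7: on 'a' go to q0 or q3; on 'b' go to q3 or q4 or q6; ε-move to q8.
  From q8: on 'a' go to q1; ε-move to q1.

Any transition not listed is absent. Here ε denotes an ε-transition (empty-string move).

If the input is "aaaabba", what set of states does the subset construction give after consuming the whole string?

{q0, q1, q2, q3, q4, q5, q6, q7, q8}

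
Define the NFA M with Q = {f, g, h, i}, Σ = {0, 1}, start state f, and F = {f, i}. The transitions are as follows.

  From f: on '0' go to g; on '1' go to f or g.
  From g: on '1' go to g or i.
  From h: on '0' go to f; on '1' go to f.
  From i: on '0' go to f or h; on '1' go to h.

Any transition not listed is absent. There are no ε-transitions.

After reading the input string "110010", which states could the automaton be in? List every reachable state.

{f, g, h}

Start in {f}.
Read '1': f→{f, g}; now {f, g}.
Read '1': f→{f, g}, g→{g, i}; now {f, g, i}.
Read '0': f→{g}, g→∅, i→{f, h}; now {f, g, h}.
Read '0': f→{g}, g→∅, h→{f}; now {f, g}.
Read '1': f→{f, g}, g→{g, i}; now {f, g, i}.
Read '0': f→{g}, g→∅, i→{f, h}; now {f, g, h}.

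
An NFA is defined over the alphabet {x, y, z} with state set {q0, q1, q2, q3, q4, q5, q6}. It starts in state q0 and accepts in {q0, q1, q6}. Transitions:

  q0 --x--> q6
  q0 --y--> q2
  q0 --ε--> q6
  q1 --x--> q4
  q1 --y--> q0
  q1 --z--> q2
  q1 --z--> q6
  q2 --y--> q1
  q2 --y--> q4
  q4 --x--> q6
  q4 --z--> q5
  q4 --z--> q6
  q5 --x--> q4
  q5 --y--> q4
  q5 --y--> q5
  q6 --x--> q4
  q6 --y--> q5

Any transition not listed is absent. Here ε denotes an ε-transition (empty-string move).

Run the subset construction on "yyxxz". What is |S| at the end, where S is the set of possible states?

2

Start: ε-closure({q0}) = {q0, q6}.
Read 'y': q0→{q2}, q6→{q5}; now {q2, q5}.
Read 'y': q2→{q1, q4}, q5→{q4, q5}; now {q1, q4, q5}.
Read 'x': q1→{q4}, q4→{q6}, q5→{q4}; now {q4, q6}.
Read 'x': q4→{q6}, q6→{q4}; now {q4, q6}.
Read 'z': q4→{q5, q6}, q6→∅; now {q5, q6}.
That set has 2 states.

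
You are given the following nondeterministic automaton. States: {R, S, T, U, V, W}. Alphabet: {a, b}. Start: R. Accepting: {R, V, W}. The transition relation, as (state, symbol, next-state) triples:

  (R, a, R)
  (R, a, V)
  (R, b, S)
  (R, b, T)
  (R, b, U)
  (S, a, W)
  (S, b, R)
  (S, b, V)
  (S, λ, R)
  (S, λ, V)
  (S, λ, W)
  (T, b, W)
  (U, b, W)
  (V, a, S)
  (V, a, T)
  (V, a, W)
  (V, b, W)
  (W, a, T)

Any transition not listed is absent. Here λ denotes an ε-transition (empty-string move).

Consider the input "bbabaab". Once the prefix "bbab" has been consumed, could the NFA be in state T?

Start in {R}.
Read 'b': {R} → {R, S, T, U, V, W}.
Read 'b': {R, S, T, U, V, W} → {R, S, T, U, V, W}.
Read 'a': {R, S, T, U, V, W} → {R, S, T, V, W}.
Read 'b': {R, S, T, V, W} → {R, S, T, U, V, W}.
State T is in {R, S, T, U, V, W}.

Yes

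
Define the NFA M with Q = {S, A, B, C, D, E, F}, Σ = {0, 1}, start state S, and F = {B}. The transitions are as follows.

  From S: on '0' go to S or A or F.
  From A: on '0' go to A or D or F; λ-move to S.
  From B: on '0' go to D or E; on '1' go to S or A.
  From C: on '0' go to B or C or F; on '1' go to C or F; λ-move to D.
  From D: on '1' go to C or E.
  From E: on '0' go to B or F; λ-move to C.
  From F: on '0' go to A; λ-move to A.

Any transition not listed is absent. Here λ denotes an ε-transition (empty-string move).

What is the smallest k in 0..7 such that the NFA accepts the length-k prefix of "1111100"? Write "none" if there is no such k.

none

Start in {S}.
Read '1': S→∅; now ∅.
The set is empty and remains empty for the remaining 6 symbols.
No reachable set along the way intersects F.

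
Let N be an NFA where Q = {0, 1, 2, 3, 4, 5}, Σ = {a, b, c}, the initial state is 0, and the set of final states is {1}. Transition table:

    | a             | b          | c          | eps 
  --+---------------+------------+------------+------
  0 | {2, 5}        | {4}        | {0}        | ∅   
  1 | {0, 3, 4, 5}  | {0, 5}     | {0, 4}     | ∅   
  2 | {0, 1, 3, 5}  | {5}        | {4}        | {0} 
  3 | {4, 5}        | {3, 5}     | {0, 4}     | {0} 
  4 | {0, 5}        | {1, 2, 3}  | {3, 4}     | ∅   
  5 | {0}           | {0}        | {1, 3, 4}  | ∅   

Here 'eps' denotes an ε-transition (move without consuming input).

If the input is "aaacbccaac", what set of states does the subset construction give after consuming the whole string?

Start in {0}.
Read 'a': 0→{2, 5}; union {2, 5}; ε-closure = {0, 2, 5}.
Read 'a': 0→{2, 5}, 2→{0, 1, 3, 5}, 5→{0}; now {0, 1, 2, 3, 5}.
Read 'a': 0→{2, 5}, 1→{0, 3, 4, 5}, 2→{0, 1, 3, 5}, 3→{4, 5}, 5→{0}; now {0, 1, 2, 3, 4, 5}.
Read 'c': 0→{0}, 1→{0, 4}, 2→{4}, 3→{0, 4}, 4→{3, 4}, 5→{1, 3, 4}; now {0, 1, 3, 4}.
Read 'b': 0→{4}, 1→{0, 5}, 3→{3, 5}, 4→{1, 2, 3}; now {0, 1, 2, 3, 4, 5}.
Read 'c': 0→{0}, 1→{0, 4}, 2→{4}, 3→{0, 4}, 4→{3, 4}, 5→{1, 3, 4}; now {0, 1, 3, 4}.
Read 'c': 0→{0}, 1→{0, 4}, 3→{0, 4}, 4→{3, 4}; now {0, 3, 4}.
Read 'a': 0→{2, 5}, 3→{4, 5}, 4→{0, 5}; now {0, 2, 4, 5}.
Read 'a': 0→{2, 5}, 2→{0, 1, 3, 5}, 4→{0, 5}, 5→{0}; now {0, 1, 2, 3, 5}.
Read 'c': 0→{0}, 1→{0, 4}, 2→{4}, 3→{0, 4}, 5→{1, 3, 4}; now {0, 1, 3, 4}.

{0, 1, 3, 4}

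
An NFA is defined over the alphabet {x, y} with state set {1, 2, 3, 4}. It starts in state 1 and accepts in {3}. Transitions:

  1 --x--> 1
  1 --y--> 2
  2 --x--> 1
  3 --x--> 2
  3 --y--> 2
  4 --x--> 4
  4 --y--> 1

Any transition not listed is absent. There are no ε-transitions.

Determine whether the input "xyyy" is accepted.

Start in {1}.
Read 'x': {1} → {1}.
Read 'y': {1} → {2}.
Read 'y': {2} → ∅.
The set is empty and remains empty for the remaining 1 symbol.
The final set ∅ contains no accepting state.

No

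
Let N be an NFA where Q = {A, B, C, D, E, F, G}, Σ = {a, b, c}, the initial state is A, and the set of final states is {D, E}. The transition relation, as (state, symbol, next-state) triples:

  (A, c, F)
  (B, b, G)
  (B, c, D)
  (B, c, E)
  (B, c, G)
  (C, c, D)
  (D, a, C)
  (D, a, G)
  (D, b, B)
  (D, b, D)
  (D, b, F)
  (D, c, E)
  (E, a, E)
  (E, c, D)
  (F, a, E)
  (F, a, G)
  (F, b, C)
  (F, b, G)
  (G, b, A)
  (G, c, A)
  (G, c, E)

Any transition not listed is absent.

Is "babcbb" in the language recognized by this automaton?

No

Start in {A}.
Read 'b': {A} → ∅.
The set is empty and remains empty for the remaining 5 symbols.
The final set ∅ contains no accepting state.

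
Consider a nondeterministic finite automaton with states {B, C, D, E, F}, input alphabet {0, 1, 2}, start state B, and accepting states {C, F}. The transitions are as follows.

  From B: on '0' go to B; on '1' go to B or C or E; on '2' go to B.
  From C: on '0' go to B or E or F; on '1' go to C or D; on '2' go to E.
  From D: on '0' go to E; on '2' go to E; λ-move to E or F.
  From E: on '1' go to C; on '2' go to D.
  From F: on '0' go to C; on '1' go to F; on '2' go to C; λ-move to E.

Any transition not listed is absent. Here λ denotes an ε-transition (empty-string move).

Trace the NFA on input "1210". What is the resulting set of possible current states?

Start in {B}.
Read '1': {B} → {B, C, E}.
Read '2': {B, C, E} → {B, D, E, F}.
Read '1': {B, D, E, F} → {B, C, E, F}.
Read '0': {B, C, E, F} → {B, C, E, F}.

{B, C, E, F}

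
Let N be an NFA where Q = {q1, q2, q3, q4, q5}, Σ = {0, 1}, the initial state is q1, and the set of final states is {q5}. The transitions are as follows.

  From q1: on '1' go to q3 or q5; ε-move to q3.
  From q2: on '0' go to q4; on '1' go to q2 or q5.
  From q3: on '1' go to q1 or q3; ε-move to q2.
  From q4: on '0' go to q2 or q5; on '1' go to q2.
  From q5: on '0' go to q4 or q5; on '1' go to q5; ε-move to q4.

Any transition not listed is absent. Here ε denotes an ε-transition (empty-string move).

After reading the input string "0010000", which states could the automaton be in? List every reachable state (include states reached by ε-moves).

Start: ε-closure({q1}) = {q1, q2, q3}.
Read '0': q1→∅, q2→{q4}, q3→∅; now {q4}.
Read '0': q4→{q2, q5}; union {q2, q5}; ε-closure = {q2, q4, q5}.
Read '1': q2→{q2, q5}, q4→{q2}, q5→{q5}; union {q2, q5}; ε-closure = {q2, q4, q5}.
Read '0': q2→{q4}, q4→{q2, q5}, q5→{q4, q5}; now {q2, q4, q5}.
Read '0': q2→{q4}, q4→{q2, q5}, q5→{q4, q5}; now {q2, q4, q5}.
Read '0': q2→{q4}, q4→{q2, q5}, q5→{q4, q5}; now {q2, q4, q5}.
Read '0': q2→{q4}, q4→{q2, q5}, q5→{q4, q5}; now {q2, q4, q5}.

{q2, q4, q5}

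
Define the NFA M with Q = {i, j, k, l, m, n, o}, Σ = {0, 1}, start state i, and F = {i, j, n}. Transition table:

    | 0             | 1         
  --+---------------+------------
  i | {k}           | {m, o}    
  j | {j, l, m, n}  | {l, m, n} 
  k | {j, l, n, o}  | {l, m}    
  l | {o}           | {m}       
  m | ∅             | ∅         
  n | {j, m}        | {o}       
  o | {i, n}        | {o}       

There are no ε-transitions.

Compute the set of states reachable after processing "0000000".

{i, j, k, l, m, n, o}

Start in {i}.
Read '0': i→{k}; now {k}.
Read '0': k→{j, l, n, o}; now {j, l, n, o}.
Read '0': j→{j, l, m, n}, l→{o}, n→{j, m}, o→{i, n}; now {i, j, l, m, n, o}.
Read '0': i→{k}, j→{j, l, m, n}, l→{o}, m→∅, n→{j, m}, o→{i, n}; now {i, j, k, l, m, n, o}.
Read '0': i→{k}, j→{j, l, m, n}, k→{j, l, n, o}, l→{o}, m→∅, n→{j, m}, o→{i, n}; now {i, j, k, l, m, n, o}.
Read '0': i→{k}, j→{j, l, m, n}, k→{j, l, n, o}, l→{o}, m→∅, n→{j, m}, o→{i, n}; now {i, j, k, l, m, n, o}.
Read '0': i→{k}, j→{j, l, m, n}, k→{j, l, n, o}, l→{o}, m→∅, n→{j, m}, o→{i, n}; now {i, j, k, l, m, n, o}.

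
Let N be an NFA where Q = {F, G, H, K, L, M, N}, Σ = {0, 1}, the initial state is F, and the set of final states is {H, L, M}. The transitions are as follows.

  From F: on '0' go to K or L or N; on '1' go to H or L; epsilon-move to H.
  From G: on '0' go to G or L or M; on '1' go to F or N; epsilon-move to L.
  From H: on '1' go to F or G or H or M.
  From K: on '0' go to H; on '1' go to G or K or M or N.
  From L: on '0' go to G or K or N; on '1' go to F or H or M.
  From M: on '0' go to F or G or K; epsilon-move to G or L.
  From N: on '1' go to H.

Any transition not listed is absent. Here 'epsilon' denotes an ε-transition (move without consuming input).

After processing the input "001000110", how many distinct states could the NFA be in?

7

Start: ε-closure({F}) = {F, H}.
Read '0': F→{K, L, N}, H→∅; now {K, L, N}.
Read '0': K→{H}, L→{G, K, N}, N→∅; union {G, H, K, N}; ε-closure = {G, H, K, L, N}.
Read '1': G→{F, N}, H→{F, G, H, M}, K→{G, K, M, N}, L→{F, H, M}, N→{H}; union {F, G, H, K, M, N}; ε-closure = {F, G, H, K, L, M, N}.
Read '0': F→{K, L, N}, G→{G, L, M}, H→∅, K→{H}, L→{G, K, N}, M→{F, G, K}, N→∅; now {F, G, H, K, L, M, N}.
Read '0': F→{K, L, N}, G→{G, L, M}, H→∅, K→{H}, L→{G, K, N}, M→{F, G, K}, N→∅; now {F, G, H, K, L, M, N}.
Read '0': F→{K, L, N}, G→{G, L, M}, H→∅, K→{H}, L→{G, K, N}, M→{F, G, K}, N→∅; now {F, G, H, K, L, M, N}.
Read '1': F→{H, L}, G→{F, N}, H→{F, G, H, M}, K→{G, K, M, N}, L→{F, H, M}, M→∅, N→{H}; now {F, G, H, K, L, M, N}.
Read '1': F→{H, L}, G→{F, N}, H→{F, G, H, M}, K→{G, K, M, N}, L→{F, H, M}, M→∅, N→{H}; now {F, G, H, K, L, M, N}.
Read '0': F→{K, L, N}, G→{G, L, M}, H→∅, K→{H}, L→{G, K, N}, M→{F, G, K}, N→∅; now {F, G, H, K, L, M, N}.
That set has 7 states.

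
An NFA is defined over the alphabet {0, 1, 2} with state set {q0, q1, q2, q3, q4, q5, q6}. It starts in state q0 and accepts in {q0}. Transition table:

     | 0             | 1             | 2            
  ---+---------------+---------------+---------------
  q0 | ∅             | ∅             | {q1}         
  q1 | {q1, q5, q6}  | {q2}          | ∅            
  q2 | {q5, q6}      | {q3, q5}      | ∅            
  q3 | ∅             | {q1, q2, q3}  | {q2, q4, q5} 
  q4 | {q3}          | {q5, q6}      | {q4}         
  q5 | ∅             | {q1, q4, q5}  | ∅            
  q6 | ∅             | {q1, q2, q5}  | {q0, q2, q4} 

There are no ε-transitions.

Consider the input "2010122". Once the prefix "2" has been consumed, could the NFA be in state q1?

Start in {q0}.
Read '2': q0→{q1}; now {q1}.
State q1 is in {q1}.

Yes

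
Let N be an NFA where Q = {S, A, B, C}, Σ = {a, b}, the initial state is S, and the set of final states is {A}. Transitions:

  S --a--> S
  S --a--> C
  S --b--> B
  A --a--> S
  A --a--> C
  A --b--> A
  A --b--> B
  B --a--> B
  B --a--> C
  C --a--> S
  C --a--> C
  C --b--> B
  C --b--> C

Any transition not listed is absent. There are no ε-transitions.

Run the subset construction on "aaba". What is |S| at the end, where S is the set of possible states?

3

Start in {S}.
Read 'a': {S} → {S, C}.
Read 'a': {S, C} → {S, C}.
Read 'b': {S, C} → {B, C}.
Read 'a': {B, C} → {S, B, C}.
That set has 3 states.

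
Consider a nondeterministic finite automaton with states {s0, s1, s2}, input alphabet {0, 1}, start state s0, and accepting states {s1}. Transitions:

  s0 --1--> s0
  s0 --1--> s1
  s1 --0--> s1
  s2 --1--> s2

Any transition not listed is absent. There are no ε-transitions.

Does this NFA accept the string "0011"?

Start in {s0}.
Read '0': {s0} → ∅.
The set is empty and remains empty for the remaining 3 symbols.
The final set ∅ contains no accepting state.

No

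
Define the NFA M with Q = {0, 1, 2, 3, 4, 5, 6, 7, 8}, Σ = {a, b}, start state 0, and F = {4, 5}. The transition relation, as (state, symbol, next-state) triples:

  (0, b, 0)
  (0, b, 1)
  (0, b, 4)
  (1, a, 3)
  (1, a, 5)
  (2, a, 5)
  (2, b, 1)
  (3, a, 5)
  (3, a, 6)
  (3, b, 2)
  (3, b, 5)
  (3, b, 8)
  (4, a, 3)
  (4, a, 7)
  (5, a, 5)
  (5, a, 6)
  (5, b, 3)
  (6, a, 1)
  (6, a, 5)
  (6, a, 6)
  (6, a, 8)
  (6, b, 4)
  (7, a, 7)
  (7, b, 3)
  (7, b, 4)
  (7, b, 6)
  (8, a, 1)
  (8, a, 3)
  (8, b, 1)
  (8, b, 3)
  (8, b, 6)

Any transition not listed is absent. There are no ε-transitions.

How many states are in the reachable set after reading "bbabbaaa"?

Start in {0}.
Read 'b': 0→{0, 1, 4}; now {0, 1, 4}.
Read 'b': 0→{0, 1, 4}, 1→∅, 4→∅; now {0, 1, 4}.
Read 'a': 0→∅, 1→{3, 5}, 4→{3, 7}; now {3, 5, 7}.
Read 'b': 3→{2, 5, 8}, 5→{3}, 7→{3, 4, 6}; now {2, 3, 4, 5, 6, 8}.
Read 'b': 2→{1}, 3→{2, 5, 8}, 4→∅, 5→{3}, 6→{4}, 8→{1, 3, 6}; now {1, 2, 3, 4, 5, 6, 8}.
Read 'a': 1→{3, 5}, 2→{5}, 3→{5, 6}, 4→{3, 7}, 5→{5, 6}, 6→{1, 5, 6, 8}, 8→{1, 3}; now {1, 3, 5, 6, 7, 8}.
Read 'a': 1→{3, 5}, 3→{5, 6}, 5→{5, 6}, 6→{1, 5, 6, 8}, 7→{7}, 8→{1, 3}; now {1, 3, 5, 6, 7, 8}.
Read 'a': 1→{3, 5}, 3→{5, 6}, 5→{5, 6}, 6→{1, 5, 6, 8}, 7→{7}, 8→{1, 3}; now {1, 3, 5, 6, 7, 8}.
That set has 6 states.

6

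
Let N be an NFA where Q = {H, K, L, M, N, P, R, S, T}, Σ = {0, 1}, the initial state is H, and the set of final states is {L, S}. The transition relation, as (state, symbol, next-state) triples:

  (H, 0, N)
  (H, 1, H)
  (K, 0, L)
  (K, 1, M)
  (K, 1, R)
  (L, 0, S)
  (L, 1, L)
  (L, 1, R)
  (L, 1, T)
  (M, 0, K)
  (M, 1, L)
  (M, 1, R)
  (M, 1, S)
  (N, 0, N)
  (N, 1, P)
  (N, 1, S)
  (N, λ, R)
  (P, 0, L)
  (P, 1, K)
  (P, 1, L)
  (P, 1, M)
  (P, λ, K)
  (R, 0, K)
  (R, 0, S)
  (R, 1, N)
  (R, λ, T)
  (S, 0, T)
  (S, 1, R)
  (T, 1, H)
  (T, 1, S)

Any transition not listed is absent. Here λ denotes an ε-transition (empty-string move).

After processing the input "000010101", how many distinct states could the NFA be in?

Start in {H}.
Read '0': H→{N}; union {N}; ε-closure = {N, R, T}.
Read '0': N→{N}, R→{K, S}, T→∅; union {K, N, S}; ε-closure = {K, N, R, S, T}.
Read '0': K→{L}, N→{N}, R→{K, S}, S→{T}, T→∅; union {K, L, N, S, T}; ε-closure = {K, L, N, R, S, T}.
Read '0': K→{L}, L→{S}, N→{N}, R→{K, S}, S→{T}, T→∅; union {K, L, N, S, T}; ε-closure = {K, L, N, R, S, T}.
Read '1': K→{M, R}, L→{L, R, T}, N→{P, S}, R→{N}, S→{R}, T→{H, S}; union {H, L, M, N, P, R, S, T}; ε-closure = {H, K, L, M, N, P, R, S, T}.
Read '0': H→{N}, K→{L}, L→{S}, M→{K}, N→{N}, P→{L}, R→{K, S}, S→{T}, T→∅; union {K, L, N, S, T}; ε-closure = {K, L, N, R, S, T}.
Read '1': K→{M, R}, L→{L, R, T}, N→{P, S}, R→{N}, S→{R}, T→{H, S}; union {H, L, M, N, P, R, S, T}; ε-closure = {H, K, L, M, N, P, R, S, T}.
Read '0': H→{N}, K→{L}, L→{S}, M→{K}, N→{N}, P→{L}, R→{K, S}, S→{T}, T→∅; union {K, L, N, S, T}; ε-closure = {K, L, N, R, S, T}.
Read '1': K→{M, R}, L→{L, R, T}, N→{P, S}, R→{N}, S→{R}, T→{H, S}; union {H, L, M, N, P, R, S, T}; ε-closure = {H, K, L, M, N, P, R, S, T}.
That set has 9 states.

9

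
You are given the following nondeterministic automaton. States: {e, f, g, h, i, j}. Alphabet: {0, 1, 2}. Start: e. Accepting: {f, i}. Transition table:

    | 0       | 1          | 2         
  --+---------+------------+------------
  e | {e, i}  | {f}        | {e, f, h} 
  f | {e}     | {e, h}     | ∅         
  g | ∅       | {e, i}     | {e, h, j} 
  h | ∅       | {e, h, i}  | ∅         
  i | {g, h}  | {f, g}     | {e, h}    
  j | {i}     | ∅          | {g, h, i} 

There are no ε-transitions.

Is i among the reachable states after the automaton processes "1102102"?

Start in {e}.
Read '1': e→{f}; now {f}.
Read '1': f→{e, h}; now {e, h}.
Read '0': e→{e, i}, h→∅; now {e, i}.
Read '2': e→{e, f, h}, i→{e, h}; now {e, f, h}.
Read '1': e→{f}, f→{e, h}, h→{e, h, i}; now {e, f, h, i}.
Read '0': e→{e, i}, f→{e}, h→∅, i→{g, h}; now {e, g, h, i}.
Read '2': e→{e, f, h}, g→{e, h, j}, h→∅, i→{e, h}; now {e, f, h, j}.
State i is not in {e, f, h, j}.

No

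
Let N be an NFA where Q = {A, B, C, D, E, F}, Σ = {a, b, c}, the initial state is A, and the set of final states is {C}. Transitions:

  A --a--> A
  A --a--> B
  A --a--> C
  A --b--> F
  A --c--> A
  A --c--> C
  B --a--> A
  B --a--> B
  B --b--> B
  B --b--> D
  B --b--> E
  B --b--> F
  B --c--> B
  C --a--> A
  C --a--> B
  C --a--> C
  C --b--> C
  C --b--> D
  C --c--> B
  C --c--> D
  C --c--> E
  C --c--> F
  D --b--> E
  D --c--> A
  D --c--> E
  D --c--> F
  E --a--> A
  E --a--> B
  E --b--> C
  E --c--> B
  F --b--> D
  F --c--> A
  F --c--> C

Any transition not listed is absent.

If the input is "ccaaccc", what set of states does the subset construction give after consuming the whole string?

{A, B, C, D, E, F}

Start in {A}.
Read 'c': A→{A, C}; now {A, C}.
Read 'c': A→{A, C}, C→{B, D, E, F}; now {A, B, C, D, E, F}.
Read 'a': A→{A, B, C}, B→{A, B}, C→{A, B, C}, D→∅, E→{A, B}, F→∅; now {A, B, C}.
Read 'a': A→{A, B, C}, B→{A, B}, C→{A, B, C}; now {A, B, C}.
Read 'c': A→{A, C}, B→{B}, C→{B, D, E, F}; now {A, B, C, D, E, F}.
Read 'c': A→{A, C}, B→{B}, C→{B, D, E, F}, D→{A, E, F}, E→{B}, F→{A, C}; now {A, B, C, D, E, F}.
Read 'c': A→{A, C}, B→{B}, C→{B, D, E, F}, D→{A, E, F}, E→{B}, F→{A, C}; now {A, B, C, D, E, F}.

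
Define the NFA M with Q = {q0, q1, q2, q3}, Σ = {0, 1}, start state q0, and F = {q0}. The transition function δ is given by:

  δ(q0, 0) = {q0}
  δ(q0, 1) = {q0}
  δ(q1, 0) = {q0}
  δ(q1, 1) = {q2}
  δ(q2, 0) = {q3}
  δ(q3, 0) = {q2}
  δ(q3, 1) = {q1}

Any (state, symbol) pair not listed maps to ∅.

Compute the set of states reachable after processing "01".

Start in {q0}.
Read '0': q0→{q0}; now {q0}.
Read '1': q0→{q0}; now {q0}.

{q0}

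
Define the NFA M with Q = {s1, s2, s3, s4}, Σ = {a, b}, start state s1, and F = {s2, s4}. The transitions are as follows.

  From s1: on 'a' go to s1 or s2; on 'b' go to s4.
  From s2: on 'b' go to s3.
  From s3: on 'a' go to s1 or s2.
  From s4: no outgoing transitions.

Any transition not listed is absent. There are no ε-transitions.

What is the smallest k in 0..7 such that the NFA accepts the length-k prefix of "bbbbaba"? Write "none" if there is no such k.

Start in {s1}.
Read 'b': s1→{s4}; now {s4}.
None of the earlier sets intersect F, but {s4} does.

1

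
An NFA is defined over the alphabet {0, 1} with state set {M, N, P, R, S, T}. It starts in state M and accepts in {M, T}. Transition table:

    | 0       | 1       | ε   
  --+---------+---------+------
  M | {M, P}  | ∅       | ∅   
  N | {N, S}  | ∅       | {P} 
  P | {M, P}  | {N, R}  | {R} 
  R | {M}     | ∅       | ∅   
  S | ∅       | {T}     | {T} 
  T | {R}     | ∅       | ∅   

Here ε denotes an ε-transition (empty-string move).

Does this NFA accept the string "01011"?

No

Start in {M}.
Read '0': {M} → {M, P, R}.
Read '1': {M, P, R} → {N, P, R}.
Read '0': {N, P, R} → {M, N, P, R, S, T}.
Read '1': {M, N, P, R, S, T} → {N, P, R, T}.
Read '1': {N, P, R, T} → {N, P, R}.
The final set {N, P, R} contains no accepting state.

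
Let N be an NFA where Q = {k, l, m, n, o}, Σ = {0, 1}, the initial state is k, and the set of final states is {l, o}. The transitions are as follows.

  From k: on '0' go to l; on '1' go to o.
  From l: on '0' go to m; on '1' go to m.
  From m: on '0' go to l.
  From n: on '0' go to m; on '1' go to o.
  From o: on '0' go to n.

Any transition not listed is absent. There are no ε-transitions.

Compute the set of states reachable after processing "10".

{n}

Start in {k}.
Read '1': k→{o}; now {o}.
Read '0': o→{n}; now {n}.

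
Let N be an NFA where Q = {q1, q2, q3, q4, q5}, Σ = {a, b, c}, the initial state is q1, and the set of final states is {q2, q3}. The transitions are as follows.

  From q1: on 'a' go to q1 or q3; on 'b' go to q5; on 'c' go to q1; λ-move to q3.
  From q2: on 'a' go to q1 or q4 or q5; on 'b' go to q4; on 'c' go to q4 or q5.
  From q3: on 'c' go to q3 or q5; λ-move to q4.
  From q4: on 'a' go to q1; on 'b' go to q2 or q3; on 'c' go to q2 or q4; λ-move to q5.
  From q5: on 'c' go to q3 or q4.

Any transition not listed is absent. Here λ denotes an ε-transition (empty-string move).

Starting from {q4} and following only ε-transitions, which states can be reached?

Begin with {q4}.
ε-move q4 → q5; add q5.

{q4, q5}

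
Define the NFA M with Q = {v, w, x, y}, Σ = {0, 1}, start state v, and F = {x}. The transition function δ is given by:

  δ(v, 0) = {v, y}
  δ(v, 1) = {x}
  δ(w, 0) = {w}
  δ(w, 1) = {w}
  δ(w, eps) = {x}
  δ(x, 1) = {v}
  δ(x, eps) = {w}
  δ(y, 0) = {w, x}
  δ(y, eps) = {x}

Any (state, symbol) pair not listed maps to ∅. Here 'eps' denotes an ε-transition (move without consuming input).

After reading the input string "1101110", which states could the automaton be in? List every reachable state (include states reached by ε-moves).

{v, w, x, y}

Start in {v}.
Read '1': {v} → {w, x}.
Read '1': {w, x} → {v, w, x}.
Read '0': {v, w, x} → {v, w, x, y}.
Read '1': {v, w, x, y} → {v, w, x}.
Read '1': {v, w, x} → {v, w, x}.
Read '1': {v, w, x} → {v, w, x}.
Read '0': {v, w, x} → {v, w, x, y}.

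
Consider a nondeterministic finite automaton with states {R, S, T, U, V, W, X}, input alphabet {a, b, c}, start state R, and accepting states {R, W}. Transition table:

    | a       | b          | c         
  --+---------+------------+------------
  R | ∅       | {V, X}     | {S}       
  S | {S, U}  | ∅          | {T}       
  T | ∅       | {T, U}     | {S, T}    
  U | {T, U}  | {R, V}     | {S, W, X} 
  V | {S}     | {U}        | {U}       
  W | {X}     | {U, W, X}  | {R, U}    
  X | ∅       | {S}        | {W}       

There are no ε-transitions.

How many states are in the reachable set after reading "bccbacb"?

Start in {R}.
Read 'b': R→{V, X}; now {V, X}.
Read 'c': V→{U}, X→{W}; now {U, W}.
Read 'c': U→{S, W, X}, W→{R, U}; now {R, S, U, W, X}.
Read 'b': R→{V, X}, S→∅, U→{R, V}, W→{U, W, X}, X→{S}; now {R, S, U, V, W, X}.
Read 'a': R→∅, S→{S, U}, U→{T, U}, V→{S}, W→{X}, X→∅; now {S, T, U, X}.
Read 'c': S→{T}, T→{S, T}, U→{S, W, X}, X→{W}; now {S, T, W, X}.
Read 'b': S→∅, T→{T, U}, W→{U, W, X}, X→{S}; now {S, T, U, W, X}.
That set has 5 states.

5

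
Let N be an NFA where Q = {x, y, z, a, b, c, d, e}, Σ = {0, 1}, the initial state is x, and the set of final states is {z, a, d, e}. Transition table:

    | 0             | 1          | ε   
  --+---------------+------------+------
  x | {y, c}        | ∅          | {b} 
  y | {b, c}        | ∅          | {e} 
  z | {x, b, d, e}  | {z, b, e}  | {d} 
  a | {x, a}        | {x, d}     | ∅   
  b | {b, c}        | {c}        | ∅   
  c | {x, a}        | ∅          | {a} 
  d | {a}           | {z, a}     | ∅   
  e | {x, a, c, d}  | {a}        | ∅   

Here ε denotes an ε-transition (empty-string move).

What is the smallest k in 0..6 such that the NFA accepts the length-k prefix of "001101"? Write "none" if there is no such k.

Start: ε-closure({x}) = {x, b}.
Read '0': {x, b} → {y, a, b, c, e}.
None of the earlier sets intersect F, but {y, a, b, c, e} does.

1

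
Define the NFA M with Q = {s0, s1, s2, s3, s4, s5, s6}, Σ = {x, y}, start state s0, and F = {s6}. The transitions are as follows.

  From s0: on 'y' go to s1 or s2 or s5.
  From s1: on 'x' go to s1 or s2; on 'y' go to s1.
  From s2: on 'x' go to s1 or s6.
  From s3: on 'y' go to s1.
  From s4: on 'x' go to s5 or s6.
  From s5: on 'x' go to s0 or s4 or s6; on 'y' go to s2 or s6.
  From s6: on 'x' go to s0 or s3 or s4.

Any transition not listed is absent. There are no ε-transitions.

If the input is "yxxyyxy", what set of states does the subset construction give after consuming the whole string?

{s1, s2, s5}

Start in {s0}.
Read 'y': {s0} → {s1, s2, s5}.
Read 'x': {s1, s2, s5} → {s0, s1, s2, s4, s6}.
Read 'x': {s0, s1, s2, s4, s6} → {s0, s1, s2, s3, s4, s5, s6}.
Read 'y': {s0, s1, s2, s3, s4, s5, s6} → {s1, s2, s5, s6}.
Read 'y': {s1, s2, s5, s6} → {s1, s2, s6}.
Read 'x': {s1, s2, s6} → {s0, s1, s2, s3, s4, s6}.
Read 'y': {s0, s1, s2, s3, s4, s6} → {s1, s2, s5}.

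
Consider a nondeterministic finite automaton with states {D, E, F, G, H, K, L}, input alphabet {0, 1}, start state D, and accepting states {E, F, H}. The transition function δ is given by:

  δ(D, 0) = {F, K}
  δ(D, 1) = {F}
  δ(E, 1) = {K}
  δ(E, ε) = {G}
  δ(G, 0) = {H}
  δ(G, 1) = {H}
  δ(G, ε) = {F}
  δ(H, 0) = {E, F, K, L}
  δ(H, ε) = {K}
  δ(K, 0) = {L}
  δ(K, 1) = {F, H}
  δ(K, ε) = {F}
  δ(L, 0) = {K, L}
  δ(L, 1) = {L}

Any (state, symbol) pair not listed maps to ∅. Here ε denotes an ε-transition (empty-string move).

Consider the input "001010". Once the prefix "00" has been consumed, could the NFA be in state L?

Start in {D}.
Read '0': {D} → {F, K}.
Read '0': {F, K} → {L}.
State L is in {L}.

Yes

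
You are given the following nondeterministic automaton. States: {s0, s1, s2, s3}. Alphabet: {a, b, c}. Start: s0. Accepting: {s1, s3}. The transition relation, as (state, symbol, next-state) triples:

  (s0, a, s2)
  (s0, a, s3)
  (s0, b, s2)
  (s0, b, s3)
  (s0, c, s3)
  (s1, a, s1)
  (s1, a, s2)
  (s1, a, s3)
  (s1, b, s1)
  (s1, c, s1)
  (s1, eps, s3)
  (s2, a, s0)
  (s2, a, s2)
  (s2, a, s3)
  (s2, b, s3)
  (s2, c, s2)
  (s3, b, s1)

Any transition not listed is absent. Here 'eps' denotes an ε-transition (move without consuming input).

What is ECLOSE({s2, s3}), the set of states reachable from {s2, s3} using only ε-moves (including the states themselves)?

{s2, s3}

Begin with {s2, s3}.
No ε-moves leave this set, so the closure equals the set itself.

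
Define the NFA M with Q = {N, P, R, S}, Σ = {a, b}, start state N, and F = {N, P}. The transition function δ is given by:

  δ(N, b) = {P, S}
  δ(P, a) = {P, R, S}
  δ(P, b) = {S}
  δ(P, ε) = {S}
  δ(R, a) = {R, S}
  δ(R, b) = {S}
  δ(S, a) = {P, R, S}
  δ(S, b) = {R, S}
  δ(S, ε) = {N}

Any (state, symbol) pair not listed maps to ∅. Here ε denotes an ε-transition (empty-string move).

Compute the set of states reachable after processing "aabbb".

Start in {N}.
Read 'a': {N} → ∅.
The set is empty and remains empty for the remaining 4 symbols.

∅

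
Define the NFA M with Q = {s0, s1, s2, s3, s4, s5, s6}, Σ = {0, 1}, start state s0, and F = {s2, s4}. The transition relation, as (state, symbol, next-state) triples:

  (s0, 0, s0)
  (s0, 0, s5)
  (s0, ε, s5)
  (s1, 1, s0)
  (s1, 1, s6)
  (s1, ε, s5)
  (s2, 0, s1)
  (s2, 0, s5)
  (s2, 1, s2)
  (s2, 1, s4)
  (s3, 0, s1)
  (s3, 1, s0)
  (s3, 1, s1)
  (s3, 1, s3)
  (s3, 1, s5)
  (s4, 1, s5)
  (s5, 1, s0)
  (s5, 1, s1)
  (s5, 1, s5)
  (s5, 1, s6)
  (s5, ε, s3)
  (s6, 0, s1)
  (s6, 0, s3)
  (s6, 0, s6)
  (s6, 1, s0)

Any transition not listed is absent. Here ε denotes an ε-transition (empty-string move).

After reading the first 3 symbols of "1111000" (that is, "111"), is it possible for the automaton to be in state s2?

No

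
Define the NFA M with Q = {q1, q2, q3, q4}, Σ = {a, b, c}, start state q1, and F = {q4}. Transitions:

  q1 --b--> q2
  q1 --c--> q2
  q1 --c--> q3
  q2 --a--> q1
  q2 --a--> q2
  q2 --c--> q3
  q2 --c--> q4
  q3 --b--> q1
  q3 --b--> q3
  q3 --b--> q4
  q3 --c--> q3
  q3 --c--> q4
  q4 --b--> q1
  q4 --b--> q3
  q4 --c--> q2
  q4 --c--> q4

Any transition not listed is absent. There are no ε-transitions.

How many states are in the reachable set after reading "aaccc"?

0

Start in {q1}.
Read 'a': {q1} → ∅.
The set is empty and remains empty for the remaining 4 symbols.
That set has 0 states.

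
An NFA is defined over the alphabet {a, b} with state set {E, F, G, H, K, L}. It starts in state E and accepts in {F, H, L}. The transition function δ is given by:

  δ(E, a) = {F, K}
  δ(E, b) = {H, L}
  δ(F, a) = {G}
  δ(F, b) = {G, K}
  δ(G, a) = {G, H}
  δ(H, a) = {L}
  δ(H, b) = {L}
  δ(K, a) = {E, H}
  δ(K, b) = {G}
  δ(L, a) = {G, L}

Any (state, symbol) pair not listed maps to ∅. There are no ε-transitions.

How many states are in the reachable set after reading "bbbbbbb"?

0

Start in {E}.
Read 'b': E→{H, L}; now {H, L}.
Read 'b': H→{L}, L→∅; now {L}.
Read 'b': L→∅; now ∅.
The set is empty and remains empty for the remaining 4 symbols.
That set has 0 states.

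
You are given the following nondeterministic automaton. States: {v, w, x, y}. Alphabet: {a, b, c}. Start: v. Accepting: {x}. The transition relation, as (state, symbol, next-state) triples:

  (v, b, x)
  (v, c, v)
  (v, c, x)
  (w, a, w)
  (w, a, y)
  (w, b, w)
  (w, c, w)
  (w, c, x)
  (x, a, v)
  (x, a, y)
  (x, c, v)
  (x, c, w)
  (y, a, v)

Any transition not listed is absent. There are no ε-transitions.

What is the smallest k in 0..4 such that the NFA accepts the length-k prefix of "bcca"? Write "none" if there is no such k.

Start in {v}.
Read 'b': v→{x}; now {x}.
None of the earlier sets intersect F, but {x} does.

1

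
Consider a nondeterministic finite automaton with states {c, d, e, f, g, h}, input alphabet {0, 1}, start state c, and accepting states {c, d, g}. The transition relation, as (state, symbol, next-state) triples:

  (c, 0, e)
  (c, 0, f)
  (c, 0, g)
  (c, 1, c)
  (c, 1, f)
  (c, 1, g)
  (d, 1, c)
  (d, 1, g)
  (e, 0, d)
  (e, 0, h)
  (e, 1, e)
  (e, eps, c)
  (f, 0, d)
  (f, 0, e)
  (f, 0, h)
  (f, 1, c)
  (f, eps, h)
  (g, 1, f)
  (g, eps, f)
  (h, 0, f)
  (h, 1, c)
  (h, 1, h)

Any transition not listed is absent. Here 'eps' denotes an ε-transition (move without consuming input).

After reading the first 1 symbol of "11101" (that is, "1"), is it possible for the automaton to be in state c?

Yes

Start in {c}.
Read '1': c→{c, f, g}; union {c, f, g}; ε-closure = {c, f, g, h}.
State c is in {c, f, g, h}.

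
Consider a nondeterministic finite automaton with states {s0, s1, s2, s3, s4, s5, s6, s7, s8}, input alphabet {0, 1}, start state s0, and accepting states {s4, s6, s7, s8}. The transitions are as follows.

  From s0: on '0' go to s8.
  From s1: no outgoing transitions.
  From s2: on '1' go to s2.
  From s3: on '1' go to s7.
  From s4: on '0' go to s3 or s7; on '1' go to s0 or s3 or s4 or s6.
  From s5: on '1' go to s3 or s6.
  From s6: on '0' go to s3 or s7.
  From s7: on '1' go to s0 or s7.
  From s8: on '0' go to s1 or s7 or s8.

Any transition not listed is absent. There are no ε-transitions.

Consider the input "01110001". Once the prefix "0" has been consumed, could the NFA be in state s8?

Start in {s0}.
Read '0': {s0} → {s8}.
State s8 is in {s8}.

Yes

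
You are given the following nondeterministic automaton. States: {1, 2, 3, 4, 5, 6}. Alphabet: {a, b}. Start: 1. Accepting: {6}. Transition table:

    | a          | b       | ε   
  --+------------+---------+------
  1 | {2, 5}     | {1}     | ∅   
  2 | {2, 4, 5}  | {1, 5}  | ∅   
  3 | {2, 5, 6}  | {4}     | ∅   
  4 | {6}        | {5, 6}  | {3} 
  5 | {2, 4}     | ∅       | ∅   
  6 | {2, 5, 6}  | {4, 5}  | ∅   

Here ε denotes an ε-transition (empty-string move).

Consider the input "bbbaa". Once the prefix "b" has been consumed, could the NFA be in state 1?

Yes

Start in {1}.
Read 'b': 1→{1}; now {1}.
State 1 is in {1}.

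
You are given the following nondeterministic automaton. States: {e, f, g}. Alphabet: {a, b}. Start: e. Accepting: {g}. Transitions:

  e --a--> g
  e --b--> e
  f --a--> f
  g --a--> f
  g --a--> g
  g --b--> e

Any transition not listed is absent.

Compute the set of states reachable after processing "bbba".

{g}

Start in {e}.
Read 'b': {e} → {e}.
Read 'b': {e} → {e}.
Read 'b': {e} → {e}.
Read 'a': {e} → {g}.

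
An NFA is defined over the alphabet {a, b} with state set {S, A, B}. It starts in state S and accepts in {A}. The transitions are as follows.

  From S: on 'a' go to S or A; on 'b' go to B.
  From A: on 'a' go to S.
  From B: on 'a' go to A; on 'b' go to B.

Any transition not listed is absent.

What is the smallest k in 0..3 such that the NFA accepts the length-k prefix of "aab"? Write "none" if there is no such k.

Start in {S}.
Read 'a': {S} → {S, A}.
None of the earlier sets intersect F, but {S, A} does.

1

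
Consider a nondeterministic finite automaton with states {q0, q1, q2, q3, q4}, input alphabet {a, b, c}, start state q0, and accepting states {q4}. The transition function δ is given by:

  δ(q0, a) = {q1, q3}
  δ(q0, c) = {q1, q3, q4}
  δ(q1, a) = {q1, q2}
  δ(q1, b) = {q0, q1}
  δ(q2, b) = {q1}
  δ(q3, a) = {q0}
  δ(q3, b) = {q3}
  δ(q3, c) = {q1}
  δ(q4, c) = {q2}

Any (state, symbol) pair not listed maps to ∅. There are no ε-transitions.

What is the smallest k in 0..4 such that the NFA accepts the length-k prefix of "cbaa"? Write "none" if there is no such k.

1

Start in {q0}.
Read 'c': q0→{q1, q3, q4}; now {q1, q3, q4}.
None of the earlier sets intersect F, but {q1, q3, q4} does.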